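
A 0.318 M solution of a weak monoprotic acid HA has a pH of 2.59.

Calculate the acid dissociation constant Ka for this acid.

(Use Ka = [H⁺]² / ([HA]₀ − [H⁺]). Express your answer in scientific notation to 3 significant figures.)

[H⁺] = 10^(−pH) = 10^(−2.59) = 2.570e-03 M. For HA ⇌ H⁺ + A⁻, Ka = [H⁺][A⁻]/[HA] = [H⁺]² / ([HA]₀ − [H⁺]) = (2.570e-03)² / (0.318 − 2.570e-03) = 2.09e-05.

K_a = 2.09e-05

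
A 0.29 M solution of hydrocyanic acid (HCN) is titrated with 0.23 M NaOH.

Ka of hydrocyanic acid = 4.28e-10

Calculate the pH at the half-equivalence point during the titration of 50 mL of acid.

At half-equivalence [HA] = [A⁻], so Henderson-Hasselbalch gives pH = pKa = -log(4.28e-10) = 9.37.

pH = pKa = 9.37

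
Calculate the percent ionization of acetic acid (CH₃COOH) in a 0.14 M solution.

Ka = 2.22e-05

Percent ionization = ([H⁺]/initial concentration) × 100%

Using Ka equilibrium: x² + Ka×x - Ka×C = 0. Solving: [H⁺] = 1.7519e-03. Percent = (1.7519e-03/0.14) × 100

Percent ionization = 1.25%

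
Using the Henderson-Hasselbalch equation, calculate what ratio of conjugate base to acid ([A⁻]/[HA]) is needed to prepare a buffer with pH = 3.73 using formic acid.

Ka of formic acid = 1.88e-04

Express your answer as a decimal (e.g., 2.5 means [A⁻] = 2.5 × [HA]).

pKa = -log(1.88e-04) = 3.7258. pH = pKa + log([A⁻]/[HA]), so log([A⁻]/[HA]) = pH − pKa = 3.73 − 3.7258 = 0.0042. [A⁻]/[HA] = 10^(0.0042) = 1.01

[A⁻]/[HA] = 1.01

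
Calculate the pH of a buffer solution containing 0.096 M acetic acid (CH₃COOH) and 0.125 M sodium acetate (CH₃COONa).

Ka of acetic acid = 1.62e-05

pKa = -log(1.62e-05) = 4.79. pH = pKa + log([A⁻]/[HA]) = 4.79 + log(0.125/0.096)

pH = 4.91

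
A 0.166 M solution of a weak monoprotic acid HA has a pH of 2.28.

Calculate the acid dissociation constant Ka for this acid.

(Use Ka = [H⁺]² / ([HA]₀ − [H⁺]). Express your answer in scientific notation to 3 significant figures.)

[H⁺] = 10^(−pH) = 10^(−2.28) = 5.248e-03 M. For HA ⇌ H⁺ + A⁻, Ka = [H⁺][A⁻]/[HA] = [H⁺]² / ([HA]₀ − [H⁺]) = (5.248e-03)² / (0.166 − 5.248e-03) = 1.71e-04.

K_a = 1.71e-04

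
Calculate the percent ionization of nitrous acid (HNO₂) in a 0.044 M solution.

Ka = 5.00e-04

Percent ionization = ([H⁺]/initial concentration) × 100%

Using Ka equilibrium: x² + Ka×x - Ka×C = 0. Solving: [H⁺] = 4.4471e-03. Percent = (4.4471e-03/0.044) × 100

Percent ionization = 10.1%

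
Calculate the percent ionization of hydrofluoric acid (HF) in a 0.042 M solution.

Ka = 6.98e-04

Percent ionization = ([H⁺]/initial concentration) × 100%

Using Ka equilibrium: x² + Ka×x - Ka×C = 0. Solving: [H⁺] = 5.0767e-03. Percent = (5.0767e-03/0.042) × 100

Percent ionization = 12.1%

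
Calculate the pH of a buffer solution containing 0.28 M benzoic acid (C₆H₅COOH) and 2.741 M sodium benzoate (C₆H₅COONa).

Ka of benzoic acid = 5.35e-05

pKa = -log(5.35e-05) = 4.27. pH = pKa + log([A⁻]/[HA]) = 4.27 + log(2.741/0.28)

pH = 5.26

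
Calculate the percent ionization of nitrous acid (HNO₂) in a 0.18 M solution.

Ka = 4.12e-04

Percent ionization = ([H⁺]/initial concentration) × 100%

Using Ka equilibrium: x² + Ka×x - Ka×C = 0. Solving: [H⁺] = 8.4081e-03. Percent = (8.4081e-03/0.18) × 100

Percent ionization = 4.67%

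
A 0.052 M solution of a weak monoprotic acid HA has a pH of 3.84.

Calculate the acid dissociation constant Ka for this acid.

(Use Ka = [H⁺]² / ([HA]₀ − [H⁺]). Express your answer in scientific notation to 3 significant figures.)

[H⁺] = 10^(−pH) = 10^(−3.84) = 1.445e-04 M. For HA ⇌ H⁺ + A⁻, Ka = [H⁺][A⁻]/[HA] = [H⁺]² / ([HA]₀ − [H⁺]) = (1.445e-04)² / (0.052 − 1.445e-04) = 4.03e-07.

K_a = 4.03e-07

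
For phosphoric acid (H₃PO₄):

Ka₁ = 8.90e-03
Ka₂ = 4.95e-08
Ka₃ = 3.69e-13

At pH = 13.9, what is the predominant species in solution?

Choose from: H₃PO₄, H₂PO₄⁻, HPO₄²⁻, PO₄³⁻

pKa₁ = 2.05, pKa₂ = 7.31, pKa₃ = 12.43. For a polyprotic acid the predominant species crosses at each pKa: below pKa_n the protonated form dominates, above it the deprotonated form does. At pH = 13.9, the predominant species is PO₄³⁻.

PO₄³⁻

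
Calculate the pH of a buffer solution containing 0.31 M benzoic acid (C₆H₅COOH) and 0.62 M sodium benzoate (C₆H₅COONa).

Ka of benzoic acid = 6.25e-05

pKa = -log(6.25e-05) = 4.20. pH = pKa + log([A⁻]/[HA]) = 4.20 + log(0.62/0.31)

pH = 4.51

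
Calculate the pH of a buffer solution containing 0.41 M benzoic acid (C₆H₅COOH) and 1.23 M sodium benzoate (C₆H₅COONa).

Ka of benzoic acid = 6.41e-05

pKa = -log(6.41e-05) = 4.19. pH = pKa + log([A⁻]/[HA]) = 4.19 + log(1.23/0.41)

pH = 4.67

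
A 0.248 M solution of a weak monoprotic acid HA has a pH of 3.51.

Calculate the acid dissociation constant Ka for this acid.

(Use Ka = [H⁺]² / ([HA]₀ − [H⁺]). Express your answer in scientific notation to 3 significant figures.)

[H⁺] = 10^(−pH) = 10^(−3.51) = 3.090e-04 M. For HA ⇌ H⁺ + A⁻, Ka = [H⁺][A⁻]/[HA] = [H⁺]² / ([HA]₀ − [H⁺]) = (3.090e-04)² / (0.248 − 3.090e-04) = 3.86e-07.

K_a = 3.86e-07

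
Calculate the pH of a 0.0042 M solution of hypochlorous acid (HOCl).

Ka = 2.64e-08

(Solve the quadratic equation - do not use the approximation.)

x² + Ka×x - Ka×C = 0. Using quadratic formula: [H⁺] = 1.0517e-05

pH = 4.98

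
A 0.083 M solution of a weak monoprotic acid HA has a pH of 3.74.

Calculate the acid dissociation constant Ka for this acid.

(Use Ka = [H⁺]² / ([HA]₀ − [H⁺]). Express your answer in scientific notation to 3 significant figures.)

[H⁺] = 10^(−pH) = 10^(−3.74) = 1.820e-04 M. For HA ⇌ H⁺ + A⁻, Ka = [H⁺][A⁻]/[HA] = [H⁺]² / ([HA]₀ − [H⁺]) = (1.820e-04)² / (0.083 − 1.820e-04) = 4.00e-07.

K_a = 4.00e-07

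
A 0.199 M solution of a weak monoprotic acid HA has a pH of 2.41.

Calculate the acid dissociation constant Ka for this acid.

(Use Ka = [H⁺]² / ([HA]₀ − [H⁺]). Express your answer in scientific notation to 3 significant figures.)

[H⁺] = 10^(−pH) = 10^(−2.41) = 3.890e-03 M. For HA ⇌ H⁺ + A⁻, Ka = [H⁺][A⁻]/[HA] = [H⁺]² / ([HA]₀ − [H⁺]) = (3.890e-03)² / (0.199 − 3.890e-03) = 7.76e-05.

K_a = 7.76e-05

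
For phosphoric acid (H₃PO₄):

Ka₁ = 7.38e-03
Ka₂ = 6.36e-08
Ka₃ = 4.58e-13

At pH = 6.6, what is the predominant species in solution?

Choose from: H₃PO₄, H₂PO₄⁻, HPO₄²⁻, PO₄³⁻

pKa₁ = 2.13, pKa₂ = 7.20, pKa₃ = 12.34. For a polyprotic acid the predominant species crosses at each pKa: below pKa_n the protonated form dominates, above it the deprotonated form does. At pH = 6.6, the predominant species is H₂PO₄⁻.

H₂PO₄⁻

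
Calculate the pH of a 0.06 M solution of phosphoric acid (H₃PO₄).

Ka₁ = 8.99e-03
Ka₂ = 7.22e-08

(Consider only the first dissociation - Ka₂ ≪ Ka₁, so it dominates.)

First dissociation dominates. From Ka₁ = [H⁺][HA⁻]/[H₂A], x² + Ka₁·x − Ka₁·C = 0 with C = 0.06 M and Ka₁ = 8.99e-03. Solving: [H⁺] = (−Ka₁ + √(Ka₁² + 4·Ka₁·C)) / 2 = 1.9161e-02 M. pH = -log(1.9161e-02) = 1.72.

pH = 1.72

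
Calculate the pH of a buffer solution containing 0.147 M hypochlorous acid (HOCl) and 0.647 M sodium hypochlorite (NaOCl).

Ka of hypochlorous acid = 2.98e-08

pKa = -log(2.98e-08) = 7.53. pH = pKa + log([A⁻]/[HA]) = 7.53 + log(0.647/0.147)

pH = 8.17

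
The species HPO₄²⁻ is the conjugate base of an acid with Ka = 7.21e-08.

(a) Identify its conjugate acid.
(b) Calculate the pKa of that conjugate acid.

(a) The conjugate acid is formed by adding one H⁺ to HPO₄²⁻, giving H₂PO₄⁻. (b) pKa = -log(Ka) = -log(7.21e-08) = 7.14.

Conjugate acid: H₂PO₄⁻; pK_a = 7.14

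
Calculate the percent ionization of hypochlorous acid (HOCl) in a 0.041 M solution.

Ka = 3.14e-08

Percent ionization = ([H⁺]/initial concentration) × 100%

Using Ka equilibrium: x² + Ka×x - Ka×C = 0. Solving: [H⁺] = 3.5865e-05. Percent = (3.5865e-05/0.041) × 100

Percent ionization = 0.0875%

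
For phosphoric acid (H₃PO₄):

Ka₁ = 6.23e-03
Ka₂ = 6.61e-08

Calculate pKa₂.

pKa₂ = -log(Ka₂) = -log(6.61e-08) = 7.18.

pK_{a2} = 7.18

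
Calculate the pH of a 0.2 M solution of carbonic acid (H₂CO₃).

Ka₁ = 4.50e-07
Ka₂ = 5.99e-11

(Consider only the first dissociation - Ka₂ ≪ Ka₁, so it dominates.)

First dissociation dominates. From Ka₁ = [H⁺][HA⁻]/[H₂A], x² + Ka₁·x − Ka₁·C = 0 with C = 0.2 M and Ka₁ = 4.50e-07. Solving: [H⁺] = (−Ka₁ + √(Ka₁² + 4·Ka₁·C)) / 2 = 2.9978e-04 M. pH = -log(2.9978e-04) = 3.52.

pH = 3.52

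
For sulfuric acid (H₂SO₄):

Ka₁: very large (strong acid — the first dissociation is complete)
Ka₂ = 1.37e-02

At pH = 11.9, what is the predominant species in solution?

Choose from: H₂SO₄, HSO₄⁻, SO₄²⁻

The first dissociation is complete, so H₂SO₄ itself is never the predominant species in water; pKa₂ = -log(1.37e-02) = 1.86. For a polyprotic acid the predominant species crosses at each pKa: below pKa_n the protonated form dominates, above it the deprotonated form does. At pH = 11.9, the predominant species is SO₄²⁻.

SO₄²⁻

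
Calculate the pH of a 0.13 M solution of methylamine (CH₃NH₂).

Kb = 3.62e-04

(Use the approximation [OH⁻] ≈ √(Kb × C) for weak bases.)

[OH⁻] = √(Kb × C) = √(3.62e-04 × 0.13) = 6.8600e-03. pOH = 2.16, pH = 14 - pOH

pH = 11.84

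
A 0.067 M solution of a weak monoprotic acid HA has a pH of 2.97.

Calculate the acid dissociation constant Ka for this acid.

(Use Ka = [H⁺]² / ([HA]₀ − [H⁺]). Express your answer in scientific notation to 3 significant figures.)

[H⁺] = 10^(−pH) = 10^(−2.97) = 1.072e-03 M. For HA ⇌ H⁺ + A⁻, Ka = [H⁺][A⁻]/[HA] = [H⁺]² / ([HA]₀ − [H⁺]) = (1.072e-03)² / (0.067 − 1.072e-03) = 1.74e-05.

K_a = 1.74e-05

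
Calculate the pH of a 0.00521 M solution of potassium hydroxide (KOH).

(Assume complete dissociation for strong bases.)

[OH⁻] = 0.00521 M for strong base. pOH = -log[OH⁻] = 2.28, pH = 14 - pOH

pH = 11.72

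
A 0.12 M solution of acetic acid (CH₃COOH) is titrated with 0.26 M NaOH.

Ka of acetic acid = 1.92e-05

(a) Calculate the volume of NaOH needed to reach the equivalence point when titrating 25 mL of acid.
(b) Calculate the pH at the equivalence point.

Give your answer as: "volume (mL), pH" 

moles acid = 0.12 × 25/1000 = 0.003 mol; V_base = moles/0.26 × 1000 = 11.5 mL. At equivalence only the conjugate base is present: [A⁻] = 0.003/0.037 = 8.2105e-02 M. Kb = Kw/Ka = 5.21e-10; [OH⁻] = √(Kb × [A⁻]) = 6.5394e-06; pOH = 5.18; pH = 14 - pOH = 8.82.

V = 11.5 mL, pH = 8.82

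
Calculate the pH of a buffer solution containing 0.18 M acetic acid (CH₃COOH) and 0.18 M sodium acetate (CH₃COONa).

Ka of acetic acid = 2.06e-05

pKa = -log(2.06e-05) = 4.69. pH = pKa + log([A⁻]/[HA]) = 4.69 + log(0.18/0.18)

pH = 4.69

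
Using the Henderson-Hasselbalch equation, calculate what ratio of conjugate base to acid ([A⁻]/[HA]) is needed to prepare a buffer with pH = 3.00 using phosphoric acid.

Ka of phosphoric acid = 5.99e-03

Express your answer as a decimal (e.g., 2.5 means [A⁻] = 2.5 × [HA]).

pKa = -log(5.99e-03) = 2.2226. pH = pKa + log([A⁻]/[HA]), so log([A⁻]/[HA]) = pH − pKa = 3.00 − 2.2226 = 0.7774. [A⁻]/[HA] = 10^(0.7774) = 5.99

[A⁻]/[HA] = 5.99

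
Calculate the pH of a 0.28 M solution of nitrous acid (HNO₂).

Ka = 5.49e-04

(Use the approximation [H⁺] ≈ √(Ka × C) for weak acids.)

[H⁺] = √(Ka × C) = √(5.49e-04 × 0.28) = 1.2398e-02. pH = -log(1.2398e-02)

pH = 1.91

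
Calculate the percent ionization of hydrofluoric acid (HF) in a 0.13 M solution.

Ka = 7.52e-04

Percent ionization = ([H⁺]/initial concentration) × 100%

Using Ka equilibrium: x² + Ka×x - Ka×C = 0. Solving: [H⁺] = 9.5185e-03. Percent = (9.5185e-03/0.13) × 100

Percent ionization = 7.32%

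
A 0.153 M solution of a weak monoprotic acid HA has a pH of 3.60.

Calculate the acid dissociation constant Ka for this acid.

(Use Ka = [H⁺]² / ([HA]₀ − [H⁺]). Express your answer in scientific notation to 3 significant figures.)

[H⁺] = 10^(−pH) = 10^(−3.60) = 2.512e-04 M. For HA ⇌ H⁺ + A⁻, Ka = [H⁺][A⁻]/[HA] = [H⁺]² / ([HA]₀ − [H⁺]) = (2.512e-04)² / (0.153 − 2.512e-04) = 4.13e-07.

K_a = 4.13e-07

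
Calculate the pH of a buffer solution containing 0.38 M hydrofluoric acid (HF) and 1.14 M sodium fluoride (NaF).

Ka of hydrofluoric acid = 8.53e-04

pKa = -log(8.53e-04) = 3.07. pH = pKa + log([A⁻]/[HA]) = 3.07 + log(1.14/0.38)

pH = 3.55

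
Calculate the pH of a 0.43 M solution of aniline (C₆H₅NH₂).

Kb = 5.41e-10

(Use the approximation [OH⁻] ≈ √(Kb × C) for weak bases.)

[OH⁻] = √(Kb × C) = √(5.41e-10 × 0.43) = 1.5252e-05. pOH = 4.82, pH = 14 - pOH

pH = 9.18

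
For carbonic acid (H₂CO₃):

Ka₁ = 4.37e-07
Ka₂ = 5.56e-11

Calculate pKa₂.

pKa₂ = -log(Ka₂) = -log(5.56e-11) = 10.25.

pK_{a2} = 10.25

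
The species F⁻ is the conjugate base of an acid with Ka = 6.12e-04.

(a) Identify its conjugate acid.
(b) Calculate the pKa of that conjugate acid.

(a) The conjugate acid is formed by adding one H⁺ to F⁻, giving HF. (b) pKa = -log(Ka) = -log(6.12e-04) = 3.21.

Conjugate acid: HF; pK_a = 3.21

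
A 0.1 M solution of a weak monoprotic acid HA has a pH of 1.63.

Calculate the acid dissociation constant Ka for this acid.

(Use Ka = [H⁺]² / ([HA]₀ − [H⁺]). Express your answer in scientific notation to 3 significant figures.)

[H⁺] = 10^(−pH) = 10^(−1.63) = 2.344e-02 M. For HA ⇌ H⁺ + A⁻, Ka = [H⁺][A⁻]/[HA] = [H⁺]² / ([HA]₀ − [H⁺]) = (2.344e-02)² / (0.1 − 2.344e-02) = 7.18e-03.

K_a = 7.18e-03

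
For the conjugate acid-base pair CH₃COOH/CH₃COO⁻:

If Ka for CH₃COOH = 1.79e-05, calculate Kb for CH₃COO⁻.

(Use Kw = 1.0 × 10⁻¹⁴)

For a conjugate pair Ka × Kb = Kw, so Kb = Kw/Ka = 1.0 × 10⁻¹⁴ / 1.79e-05 = 5.59e-10.

K_b = 5.59e-10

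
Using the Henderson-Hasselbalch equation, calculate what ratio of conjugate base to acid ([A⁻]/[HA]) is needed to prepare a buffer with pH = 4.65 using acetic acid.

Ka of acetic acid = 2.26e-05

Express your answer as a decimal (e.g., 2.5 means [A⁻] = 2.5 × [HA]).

pKa = -log(2.26e-05) = 4.6459. pH = pKa + log([A⁻]/[HA]), so log([A⁻]/[HA]) = pH − pKa = 4.65 − 4.6459 = 0.0041. [A⁻]/[HA] = 10^(0.0041) = 1.01

[A⁻]/[HA] = 1.01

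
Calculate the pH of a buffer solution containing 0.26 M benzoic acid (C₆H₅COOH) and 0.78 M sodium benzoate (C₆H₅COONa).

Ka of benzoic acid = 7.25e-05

pKa = -log(7.25e-05) = 4.14. pH = pKa + log([A⁻]/[HA]) = 4.14 + log(0.78/0.26)

pH = 4.62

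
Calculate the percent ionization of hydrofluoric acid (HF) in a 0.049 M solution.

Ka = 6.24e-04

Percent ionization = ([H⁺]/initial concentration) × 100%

Using Ka equilibrium: x² + Ka×x - Ka×C = 0. Solving: [H⁺] = 5.2264e-03. Percent = (5.2264e-03/0.049) × 100

Percent ionization = 10.7%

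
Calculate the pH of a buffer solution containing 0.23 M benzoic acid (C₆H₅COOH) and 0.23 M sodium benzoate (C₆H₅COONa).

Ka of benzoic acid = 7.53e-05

pKa = -log(7.53e-05) = 4.12. pH = pKa + log([A⁻]/[HA]) = 4.12 + log(0.23/0.23)

pH = 4.12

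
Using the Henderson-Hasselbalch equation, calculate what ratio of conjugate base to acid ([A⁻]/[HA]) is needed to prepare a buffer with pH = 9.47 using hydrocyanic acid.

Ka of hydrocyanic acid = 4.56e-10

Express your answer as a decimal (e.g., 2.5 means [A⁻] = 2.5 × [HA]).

pKa = -log(4.56e-10) = 9.3410. pH = pKa + log([A⁻]/[HA]), so log([A⁻]/[HA]) = pH − pKa = 9.47 − 9.3410 = 0.1290. [A⁻]/[HA] = 10^(0.1290) = 1.35

[A⁻]/[HA] = 1.35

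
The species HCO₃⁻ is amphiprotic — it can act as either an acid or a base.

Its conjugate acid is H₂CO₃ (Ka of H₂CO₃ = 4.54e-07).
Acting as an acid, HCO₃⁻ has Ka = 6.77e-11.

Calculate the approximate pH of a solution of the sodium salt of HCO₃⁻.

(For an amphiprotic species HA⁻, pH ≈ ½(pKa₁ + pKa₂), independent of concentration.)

pKa₁ = -log(4.54e-07) = 6.34; pKa₂ = -log(6.77e-11) = 10.17. For an amphiprotic species, pH ≈ ½(pKa₁ + pKa₂) = ½(6.34 + 10.17) = 8.26.

pH = 8.26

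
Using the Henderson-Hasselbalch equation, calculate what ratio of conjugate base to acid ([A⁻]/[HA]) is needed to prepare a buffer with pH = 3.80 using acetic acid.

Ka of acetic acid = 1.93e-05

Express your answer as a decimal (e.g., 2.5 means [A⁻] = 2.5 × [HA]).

pKa = -log(1.93e-05) = 4.7144. pH = pKa + log([A⁻]/[HA]), so log([A⁻]/[HA]) = pH − pKa = 3.80 − 4.7144 = -0.9144. [A⁻]/[HA] = 10^(-0.9144) = 0.122

[A⁻]/[HA] = 0.122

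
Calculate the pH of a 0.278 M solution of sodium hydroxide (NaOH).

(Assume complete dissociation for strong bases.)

[OH⁻] = 0.278 M for strong base. pOH = -log[OH⁻] = 0.56, pH = 14 - pOH

pH = 13.44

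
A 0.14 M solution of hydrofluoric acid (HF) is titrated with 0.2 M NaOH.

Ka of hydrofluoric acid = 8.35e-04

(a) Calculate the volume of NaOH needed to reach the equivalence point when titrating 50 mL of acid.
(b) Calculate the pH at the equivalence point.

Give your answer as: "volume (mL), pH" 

moles acid = 0.14 × 50/1000 = 0.007 mol; V_base = moles/0.2 × 1000 = 35.0 mL. At equivalence only the conjugate base is present: [A⁻] = 0.007/0.085 = 8.2353e-02 M. Kb = Kw/Ka = 1.20e-11; [OH⁻] = √(Kb × [A⁻]) = 9.9311e-07; pOH = 6.00; pH = 14 - pOH = 8.00.

V = 35.0 mL, pH = 8.00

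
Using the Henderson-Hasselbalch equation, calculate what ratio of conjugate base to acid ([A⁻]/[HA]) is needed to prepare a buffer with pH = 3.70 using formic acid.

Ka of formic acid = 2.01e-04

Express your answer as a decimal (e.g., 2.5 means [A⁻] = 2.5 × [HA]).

pKa = -log(2.01e-04) = 3.6968. pH = pKa + log([A⁻]/[HA]), so log([A⁻]/[HA]) = pH − pKa = 3.70 − 3.6968 = 0.0032. [A⁻]/[HA] = 10^(0.0032) = 1.01

[A⁻]/[HA] = 1.01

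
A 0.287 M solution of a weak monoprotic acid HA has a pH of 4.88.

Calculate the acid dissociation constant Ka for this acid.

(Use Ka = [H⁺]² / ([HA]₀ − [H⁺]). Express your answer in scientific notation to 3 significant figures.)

[H⁺] = 10^(−pH) = 10^(−4.88) = 1.318e-05 M. For HA ⇌ H⁺ + A⁻, Ka = [H⁺][A⁻]/[HA] = [H⁺]² / ([HA]₀ − [H⁺]) = (1.318e-05)² / (0.287 − 1.318e-05) = 6.06e-10.

K_a = 6.06e-10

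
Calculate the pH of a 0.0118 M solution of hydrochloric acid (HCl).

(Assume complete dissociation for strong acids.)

[H⁺] = 0.0118 M for strong acid. pH = -log[H⁺] = -log(0.0118)

pH = 1.93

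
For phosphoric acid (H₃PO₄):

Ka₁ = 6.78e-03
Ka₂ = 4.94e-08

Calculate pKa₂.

pKa₂ = -log(Ka₂) = -log(4.94e-08) = 7.31.

pK_{a2} = 7.31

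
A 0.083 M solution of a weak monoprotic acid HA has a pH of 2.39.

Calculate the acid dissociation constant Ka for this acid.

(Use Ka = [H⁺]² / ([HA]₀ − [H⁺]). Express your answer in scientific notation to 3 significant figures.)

[H⁺] = 10^(−pH) = 10^(−2.39) = 4.074e-03 M. For HA ⇌ H⁺ + A⁻, Ka = [H⁺][A⁻]/[HA] = [H⁺]² / ([HA]₀ − [H⁺]) = (4.074e-03)² / (0.083 − 4.074e-03) = 2.10e-04.

K_a = 2.10e-04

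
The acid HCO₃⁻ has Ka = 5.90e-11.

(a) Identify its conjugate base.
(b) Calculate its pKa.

(a) The conjugate base is formed by removing one H⁺ from HCO₃⁻, giving CO₃²⁻. (b) pKa = -log(Ka) = -log(5.90e-11) = 10.23.

Conjugate base: CO₃²⁻; pK_a = 10.23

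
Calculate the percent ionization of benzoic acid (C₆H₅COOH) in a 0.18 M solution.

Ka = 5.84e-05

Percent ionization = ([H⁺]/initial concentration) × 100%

Using Ka equilibrium: x² + Ka×x - Ka×C = 0. Solving: [H⁺] = 3.2132e-03. Percent = (3.2132e-03/0.18) × 100

Percent ionization = 1.79%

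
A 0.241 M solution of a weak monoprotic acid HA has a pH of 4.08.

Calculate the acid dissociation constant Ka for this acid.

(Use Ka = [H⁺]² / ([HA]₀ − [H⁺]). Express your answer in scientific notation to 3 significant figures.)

[H⁺] = 10^(−pH) = 10^(−4.08) = 8.318e-05 M. For HA ⇌ H⁺ + A⁻, Ka = [H⁺][A⁻]/[HA] = [H⁺]² / ([HA]₀ − [H⁺]) = (8.318e-05)² / (0.241 − 8.318e-05) = 2.87e-08.

K_a = 2.87e-08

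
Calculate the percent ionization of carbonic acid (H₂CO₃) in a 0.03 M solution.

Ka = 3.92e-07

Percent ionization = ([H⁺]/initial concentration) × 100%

Using Ka equilibrium: x² + Ka×x - Ka×C = 0. Solving: [H⁺] = 1.0825e-04. Percent = (1.0825e-04/0.03) × 100

Percent ionization = 0.361%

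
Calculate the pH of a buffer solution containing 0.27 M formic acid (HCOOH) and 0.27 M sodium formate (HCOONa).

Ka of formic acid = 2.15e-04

pKa = -log(2.15e-04) = 3.67. pH = pKa + log([A⁻]/[HA]) = 3.67 + log(0.27/0.27)

pH = 3.67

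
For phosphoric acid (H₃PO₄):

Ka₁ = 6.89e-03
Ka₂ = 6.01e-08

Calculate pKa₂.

pKa₂ = -log(Ka₂) = -log(6.01e-08) = 7.22.

pK_{a2} = 7.22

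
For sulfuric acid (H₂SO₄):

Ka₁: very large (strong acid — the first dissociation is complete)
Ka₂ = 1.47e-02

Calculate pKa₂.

pKa₂ = -log(Ka₂) = -log(1.47e-02) = 1.83.

pK_{a2} = 1.83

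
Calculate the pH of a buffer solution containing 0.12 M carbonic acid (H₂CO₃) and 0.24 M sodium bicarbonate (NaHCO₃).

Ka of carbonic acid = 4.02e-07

pKa = -log(4.02e-07) = 6.40. pH = pKa + log([A⁻]/[HA]) = 6.40 + log(0.24/0.12)

pH = 6.70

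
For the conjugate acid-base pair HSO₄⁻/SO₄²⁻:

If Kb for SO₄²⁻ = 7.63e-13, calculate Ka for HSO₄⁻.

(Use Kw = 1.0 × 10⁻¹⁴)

For a conjugate pair Ka × Kb = Kw, so Ka = Kw/Kb = 1.0 × 10⁻¹⁴ / 7.63e-13 = 1.31e-02.

K_a = 1.31e-02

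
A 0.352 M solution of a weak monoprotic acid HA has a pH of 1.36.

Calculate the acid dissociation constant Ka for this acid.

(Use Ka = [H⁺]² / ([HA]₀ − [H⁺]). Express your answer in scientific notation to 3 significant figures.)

[H⁺] = 10^(−pH) = 10^(−1.36) = 4.365e-02 M. For HA ⇌ H⁺ + A⁻, Ka = [H⁺][A⁻]/[HA] = [H⁺]² / ([HA]₀ − [H⁺]) = (4.365e-02)² / (0.352 − 4.365e-02) = 6.18e-03.

K_a = 6.18e-03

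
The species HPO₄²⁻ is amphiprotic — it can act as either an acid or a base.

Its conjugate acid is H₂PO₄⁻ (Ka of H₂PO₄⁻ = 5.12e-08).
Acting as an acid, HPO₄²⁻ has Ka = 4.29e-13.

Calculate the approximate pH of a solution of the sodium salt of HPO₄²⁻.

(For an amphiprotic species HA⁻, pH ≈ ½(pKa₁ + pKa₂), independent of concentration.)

pKa₁ = -log(5.12e-08) = 7.29; pKa₂ = -log(4.29e-13) = 12.37. For an amphiprotic species, pH ≈ ½(pKa₁ + pKa₂) = ½(7.29 + 12.37) = 9.83.

pH = 9.83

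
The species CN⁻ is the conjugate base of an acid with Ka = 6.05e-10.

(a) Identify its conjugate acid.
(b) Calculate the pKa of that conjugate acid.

(a) The conjugate acid is formed by adding one H⁺ to CN⁻, giving HCN. (b) pKa = -log(Ka) = -log(6.05e-10) = 9.22.

Conjugate acid: HCN; pK_a = 9.22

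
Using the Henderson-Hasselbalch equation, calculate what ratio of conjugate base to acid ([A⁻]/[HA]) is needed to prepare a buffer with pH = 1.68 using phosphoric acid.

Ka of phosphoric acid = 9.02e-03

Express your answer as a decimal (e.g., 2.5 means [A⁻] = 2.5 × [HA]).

pKa = -log(9.02e-03) = 2.0448. pH = pKa + log([A⁻]/[HA]), so log([A⁻]/[HA]) = pH − pKa = 1.68 − 2.0448 = -0.3648. [A⁻]/[HA] = 10^(-0.3648) = 0.432

[A⁻]/[HA] = 0.432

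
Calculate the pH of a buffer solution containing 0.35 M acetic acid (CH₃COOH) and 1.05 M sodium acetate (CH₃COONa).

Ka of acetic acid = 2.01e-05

pKa = -log(2.01e-05) = 4.70. pH = pKa + log([A⁻]/[HA]) = 4.70 + log(1.05/0.35)

pH = 5.17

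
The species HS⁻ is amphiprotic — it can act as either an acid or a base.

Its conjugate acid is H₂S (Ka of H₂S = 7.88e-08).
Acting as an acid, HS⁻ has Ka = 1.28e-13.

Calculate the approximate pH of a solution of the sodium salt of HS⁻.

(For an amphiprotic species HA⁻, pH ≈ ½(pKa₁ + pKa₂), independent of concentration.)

pKa₁ = -log(7.88e-08) = 7.10; pKa₂ = -log(1.28e-13) = 12.89. For an amphiprotic species, pH ≈ ½(pKa₁ + pKa₂) = ½(7.10 + 12.89) = 10.00.

pH = 10.00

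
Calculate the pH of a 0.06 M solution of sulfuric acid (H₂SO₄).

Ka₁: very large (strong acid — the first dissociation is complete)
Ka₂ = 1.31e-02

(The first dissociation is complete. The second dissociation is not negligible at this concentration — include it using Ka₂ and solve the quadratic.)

First dissociation is complete: [H⁺]₀ = [HSO₄⁻]₀ = C = 0.06 M. Second dissociation HSO₄⁻ ⇌ H⁺ + SO₄²⁻: let x = [SO₄²⁻]. Ka₂ = (C + x)·x / (C − x) = 1.31e-02 → x² + (C + Ka₂)·x − Ka₂·C = 0 → x² + 0.07310·x − 7.860e-04 = 0. x = (−0.07310 + √(0.07310² + 4 × 7.860e-04)) / 2 = 9.5141e-03 M. [H⁺] = C + x = 0.06 + 9.5141e-03 = 6.9514e-02 M. pH = -log(6.9514e-02) = 1.16.

pH = 1.16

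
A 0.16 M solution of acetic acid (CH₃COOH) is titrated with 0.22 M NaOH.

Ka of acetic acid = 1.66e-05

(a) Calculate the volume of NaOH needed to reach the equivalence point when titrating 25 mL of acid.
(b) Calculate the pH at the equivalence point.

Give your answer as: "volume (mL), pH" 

moles acid = 0.16 × 25/1000 = 0.004 mol; V_base = moles/0.22 × 1000 = 18.2 mL. At equivalence only the conjugate base is present: [A⁻] = 0.004/0.043 = 9.2632e-02 M. Kb = Kw/Ka = 6.02e-10; [OH⁻] = √(Kb × [A⁻]) = 7.4701e-06; pOH = 5.13; pH = 14 - pOH = 8.87.

V = 18.2 mL, pH = 8.87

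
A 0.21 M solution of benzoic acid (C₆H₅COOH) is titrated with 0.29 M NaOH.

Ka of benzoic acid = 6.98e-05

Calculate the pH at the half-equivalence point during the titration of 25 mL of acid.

At half-equivalence [HA] = [A⁻], so Henderson-Hasselbalch gives pH = pKa = -log(6.98e-05) = 4.16.

pH = pKa = 4.16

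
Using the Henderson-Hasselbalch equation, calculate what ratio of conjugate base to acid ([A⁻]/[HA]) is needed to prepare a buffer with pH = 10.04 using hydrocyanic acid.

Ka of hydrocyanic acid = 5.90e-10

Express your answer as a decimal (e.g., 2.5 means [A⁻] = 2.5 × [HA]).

pKa = -log(5.90e-10) = 9.2291. pH = pKa + log([A⁻]/[HA]), so log([A⁻]/[HA]) = pH − pKa = 10.04 − 9.2291 = 0.8109. [A⁻]/[HA] = 10^(0.8109) = 6.47

[A⁻]/[HA] = 6.47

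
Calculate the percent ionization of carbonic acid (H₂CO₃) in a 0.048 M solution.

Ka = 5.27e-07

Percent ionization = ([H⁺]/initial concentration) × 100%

Using Ka equilibrium: x² + Ka×x - Ka×C = 0. Solving: [H⁺] = 1.5878e-04. Percent = (1.5878e-04/0.048) × 100

Percent ionization = 0.331%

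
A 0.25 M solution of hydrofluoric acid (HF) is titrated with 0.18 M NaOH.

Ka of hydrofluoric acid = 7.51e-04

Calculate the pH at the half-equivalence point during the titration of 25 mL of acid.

At half-equivalence [HA] = [A⁻], so Henderson-Hasselbalch gives pH = pKa = -log(7.51e-04) = 3.12.

pH = pKa = 3.12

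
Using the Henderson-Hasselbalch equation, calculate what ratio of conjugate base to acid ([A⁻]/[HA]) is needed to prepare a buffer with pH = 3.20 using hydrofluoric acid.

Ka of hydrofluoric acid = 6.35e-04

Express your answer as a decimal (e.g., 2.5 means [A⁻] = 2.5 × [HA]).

pKa = -log(6.35e-04) = 3.1972. pH = pKa + log([A⁻]/[HA]), so log([A⁻]/[HA]) = pH − pKa = 3.20 − 3.1972 = 0.0028. [A⁻]/[HA] = 10^(0.0028) = 1.01

[A⁻]/[HA] = 1.01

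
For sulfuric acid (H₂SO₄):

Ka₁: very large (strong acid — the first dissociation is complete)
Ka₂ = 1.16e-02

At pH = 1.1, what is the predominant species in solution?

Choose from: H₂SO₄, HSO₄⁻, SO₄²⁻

The first dissociation is complete, so H₂SO₄ itself is never the predominant species in water; pKa₂ = -log(1.16e-02) = 1.94. For a polyprotic acid the predominant species crosses at each pKa: below pKa_n the protonated form dominates, above it the deprotonated form does. At pH = 1.1, the predominant species is HSO₄⁻.

HSO₄⁻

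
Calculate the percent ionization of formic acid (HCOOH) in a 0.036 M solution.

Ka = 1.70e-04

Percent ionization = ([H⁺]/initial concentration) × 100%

Using Ka equilibrium: x² + Ka×x - Ka×C = 0. Solving: [H⁺] = 2.3903e-03. Percent = (2.3903e-03/0.036) × 100

Percent ionization = 6.64%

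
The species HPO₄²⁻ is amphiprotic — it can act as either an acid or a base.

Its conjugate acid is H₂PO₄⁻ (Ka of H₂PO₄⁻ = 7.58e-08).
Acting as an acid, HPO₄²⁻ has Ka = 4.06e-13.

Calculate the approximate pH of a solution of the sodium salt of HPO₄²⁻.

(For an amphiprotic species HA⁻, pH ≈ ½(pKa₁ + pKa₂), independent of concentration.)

pKa₁ = -log(7.58e-08) = 7.12; pKa₂ = -log(4.06e-13) = 12.39. For an amphiprotic species, pH ≈ ½(pKa₁ + pKa₂) = ½(7.12 + 12.39) = 9.76.

pH = 9.76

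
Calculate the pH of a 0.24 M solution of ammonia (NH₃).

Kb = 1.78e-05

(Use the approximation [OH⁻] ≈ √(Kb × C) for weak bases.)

[OH⁻] = √(Kb × C) = √(1.78e-05 × 0.24) = 2.0669e-03. pOH = 2.68, pH = 14 - pOH

pH = 11.32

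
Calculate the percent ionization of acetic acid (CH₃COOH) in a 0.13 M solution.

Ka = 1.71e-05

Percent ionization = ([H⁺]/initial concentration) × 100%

Using Ka equilibrium: x² + Ka×x - Ka×C = 0. Solving: [H⁺] = 1.4824e-03. Percent = (1.4824e-03/0.13) × 100

Percent ionization = 1.14%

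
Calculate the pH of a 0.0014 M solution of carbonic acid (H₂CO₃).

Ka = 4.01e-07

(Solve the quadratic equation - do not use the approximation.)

x² + Ka×x - Ka×C = 0. Using quadratic formula: [H⁺] = 2.3494e-05

pH = 4.63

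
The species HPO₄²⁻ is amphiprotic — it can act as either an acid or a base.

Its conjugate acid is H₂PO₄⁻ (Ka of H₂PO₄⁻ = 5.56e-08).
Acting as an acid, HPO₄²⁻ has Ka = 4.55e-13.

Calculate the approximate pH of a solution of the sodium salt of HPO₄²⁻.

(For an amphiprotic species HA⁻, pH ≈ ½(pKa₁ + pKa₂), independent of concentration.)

pKa₁ = -log(5.56e-08) = 7.25; pKa₂ = -log(4.55e-13) = 12.34. For an amphiprotic species, pH ≈ ½(pKa₁ + pKa₂) = ½(7.25 + 12.34) = 9.80.

pH = 9.80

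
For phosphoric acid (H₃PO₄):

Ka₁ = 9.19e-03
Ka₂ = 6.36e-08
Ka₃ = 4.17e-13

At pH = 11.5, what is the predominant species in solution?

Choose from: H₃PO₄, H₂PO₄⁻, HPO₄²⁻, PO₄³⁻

pKa₁ = 2.04, pKa₂ = 7.20, pKa₃ = 12.38. For a polyprotic acid the predominant species crosses at each pKa: below pKa_n the protonated form dominates, above it the deprotonated form does. At pH = 11.5, the predominant species is HPO₄²⁻.

HPO₄²⁻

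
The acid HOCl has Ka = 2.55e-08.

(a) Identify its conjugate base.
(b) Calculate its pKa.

(a) The conjugate base is formed by removing one H⁺ from HOCl, giving OCl⁻. (b) pKa = -log(Ka) = -log(2.55e-08) = 7.59.

Conjugate base: OCl⁻; pK_a = 7.59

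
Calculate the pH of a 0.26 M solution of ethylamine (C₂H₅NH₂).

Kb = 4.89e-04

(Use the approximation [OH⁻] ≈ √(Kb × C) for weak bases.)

[OH⁻] = √(Kb × C) = √(4.89e-04 × 0.26) = 1.1276e-02. pOH = 1.95, pH = 14 - pOH

pH = 12.05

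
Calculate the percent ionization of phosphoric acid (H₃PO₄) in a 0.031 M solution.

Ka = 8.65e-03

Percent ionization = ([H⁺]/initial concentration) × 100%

Using Ka equilibrium: x² + Ka×x - Ka×C = 0. Solving: [H⁺] = 1.2612e-02. Percent = (1.2612e-02/0.031) × 100

Percent ionization = 40.7%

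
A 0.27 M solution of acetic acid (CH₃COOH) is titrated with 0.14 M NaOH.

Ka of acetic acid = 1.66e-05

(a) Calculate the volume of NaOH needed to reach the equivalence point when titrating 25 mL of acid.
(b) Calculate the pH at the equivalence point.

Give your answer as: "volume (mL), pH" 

moles acid = 0.27 × 25/1000 = 0.00675 mol; V_base = moles/0.14 × 1000 = 48.2 mL. At equivalence only the conjugate base is present: [A⁻] = 0.00675/0.073 = 9.2195e-02 M. Kb = Kw/Ka = 6.02e-10; [OH⁻] = √(Kb × [A⁻]) = 7.4525e-06; pOH = 5.13; pH = 14 - pOH = 8.87.

V = 48.2 mL, pH = 8.87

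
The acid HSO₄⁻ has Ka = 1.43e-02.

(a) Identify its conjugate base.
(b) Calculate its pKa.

(a) The conjugate base is formed by removing one H⁺ from HSO₄⁻, giving SO₄²⁻. (b) pKa = -log(Ka) = -log(1.43e-02) = 1.84.

Conjugate base: SO₄²⁻; pK_a = 1.84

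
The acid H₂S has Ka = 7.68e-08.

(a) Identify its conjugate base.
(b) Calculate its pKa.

(a) The conjugate base is formed by removing one H⁺ from H₂S, giving HS⁻. (b) pKa = -log(Ka) = -log(7.68e-08) = 7.11.

Conjugate base: HS⁻; pK_a = 7.11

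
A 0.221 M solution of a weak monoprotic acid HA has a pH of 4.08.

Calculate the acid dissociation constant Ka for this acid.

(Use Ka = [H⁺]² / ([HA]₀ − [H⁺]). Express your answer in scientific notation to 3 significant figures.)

[H⁺] = 10^(−pH) = 10^(−4.08) = 8.318e-05 M. For HA ⇌ H⁺ + A⁻, Ka = [H⁺][A⁻]/[HA] = [H⁺]² / ([HA]₀ − [H⁺]) = (8.318e-05)² / (0.221 − 8.318e-05) = 3.13e-08.

K_a = 3.13e-08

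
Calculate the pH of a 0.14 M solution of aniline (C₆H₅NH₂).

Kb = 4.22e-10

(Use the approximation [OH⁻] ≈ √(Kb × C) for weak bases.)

[OH⁻] = √(Kb × C) = √(4.22e-10 × 0.14) = 7.6864e-06. pOH = 5.11, pH = 14 - pOH

pH = 8.89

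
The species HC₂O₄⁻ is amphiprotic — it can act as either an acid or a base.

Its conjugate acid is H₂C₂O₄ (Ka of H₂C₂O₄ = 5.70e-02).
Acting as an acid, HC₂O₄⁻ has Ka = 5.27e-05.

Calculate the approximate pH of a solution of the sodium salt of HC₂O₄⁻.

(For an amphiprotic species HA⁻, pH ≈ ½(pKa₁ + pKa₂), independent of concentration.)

pKa₁ = -log(5.70e-02) = 1.24; pKa₂ = -log(5.27e-05) = 4.28. For an amphiprotic species, pH ≈ ½(pKa₁ + pKa₂) = ½(1.24 + 4.28) = 2.76.

pH = 2.76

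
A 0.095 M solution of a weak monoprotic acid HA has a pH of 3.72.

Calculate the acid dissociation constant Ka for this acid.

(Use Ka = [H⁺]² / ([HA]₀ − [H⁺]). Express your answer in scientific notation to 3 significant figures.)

[H⁺] = 10^(−pH) = 10^(−3.72) = 1.905e-04 M. For HA ⇌ H⁺ + A⁻, Ka = [H⁺][A⁻]/[HA] = [H⁺]² / ([HA]₀ − [H⁺]) = (1.905e-04)² / (0.095 − 1.905e-04) = 3.83e-07.

K_a = 3.83e-07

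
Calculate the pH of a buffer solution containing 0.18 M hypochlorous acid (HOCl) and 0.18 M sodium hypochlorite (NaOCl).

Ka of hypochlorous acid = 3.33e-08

pKa = -log(3.33e-08) = 7.48. pH = pKa + log([A⁻]/[HA]) = 7.48 + log(0.18/0.18)

pH = 7.48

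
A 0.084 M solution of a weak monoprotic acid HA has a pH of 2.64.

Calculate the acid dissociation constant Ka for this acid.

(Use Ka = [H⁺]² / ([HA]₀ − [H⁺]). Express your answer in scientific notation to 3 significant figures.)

[H⁺] = 10^(−pH) = 10^(−2.64) = 2.291e-03 M. For HA ⇌ H⁺ + A⁻, Ka = [H⁺][A⁻]/[HA] = [H⁺]² / ([HA]₀ − [H⁺]) = (2.291e-03)² / (0.084 − 2.291e-03) = 6.42e-05.

K_a = 6.42e-05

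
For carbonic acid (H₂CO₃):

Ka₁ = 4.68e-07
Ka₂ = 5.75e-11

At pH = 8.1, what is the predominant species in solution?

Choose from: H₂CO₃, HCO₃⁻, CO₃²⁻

pKa₁ = 6.33, pKa₂ = 10.24. For a polyprotic acid the predominant species crosses at each pKa: below pKa_n the protonated form dominates, above it the deprotonated form does. At pH = 8.1, the predominant species is HCO₃⁻.

HCO₃⁻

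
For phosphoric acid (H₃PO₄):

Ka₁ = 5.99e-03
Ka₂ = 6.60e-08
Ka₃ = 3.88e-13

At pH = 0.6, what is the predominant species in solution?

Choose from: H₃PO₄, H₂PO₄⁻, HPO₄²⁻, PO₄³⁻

pKa₁ = 2.22, pKa₂ = 7.18, pKa₃ = 12.41. For a polyprotic acid the predominant species crosses at each pKa: below pKa_n the protonated form dominates, above it the deprotonated form does. At pH = 0.6, the predominant species is H₃PO₄.

H₃PO₄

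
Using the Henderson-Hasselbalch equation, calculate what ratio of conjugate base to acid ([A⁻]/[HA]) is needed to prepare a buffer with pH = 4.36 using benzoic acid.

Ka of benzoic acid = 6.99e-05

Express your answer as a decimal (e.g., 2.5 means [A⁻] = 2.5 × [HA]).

pKa = -log(6.99e-05) = 4.1555. pH = pKa + log([A⁻]/[HA]), so log([A⁻]/[HA]) = pH − pKa = 4.36 − 4.1555 = 0.2045. [A⁻]/[HA] = 10^(0.2045) = 1.60

[A⁻]/[HA] = 1.60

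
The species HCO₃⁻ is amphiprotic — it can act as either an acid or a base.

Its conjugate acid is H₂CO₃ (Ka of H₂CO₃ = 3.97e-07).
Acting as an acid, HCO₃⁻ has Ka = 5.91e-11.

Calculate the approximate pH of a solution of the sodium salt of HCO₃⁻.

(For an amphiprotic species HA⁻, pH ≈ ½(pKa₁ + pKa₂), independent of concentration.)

pKa₁ = -log(3.97e-07) = 6.40; pKa₂ = -log(5.91e-11) = 10.23. For an amphiprotic species, pH ≈ ½(pKa₁ + pKa₂) = ½(6.40 + 10.23) = 8.31.

pH = 8.31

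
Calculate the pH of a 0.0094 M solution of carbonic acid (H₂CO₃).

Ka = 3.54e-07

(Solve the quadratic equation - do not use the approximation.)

x² + Ka×x - Ka×C = 0. Using quadratic formula: [H⁺] = 5.7509e-05

pH = 4.24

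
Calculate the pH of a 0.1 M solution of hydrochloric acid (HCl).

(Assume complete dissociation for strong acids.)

[H⁺] = 0.1 M for strong acid. pH = -log[H⁺] = -log(0.1)

pH = 1.00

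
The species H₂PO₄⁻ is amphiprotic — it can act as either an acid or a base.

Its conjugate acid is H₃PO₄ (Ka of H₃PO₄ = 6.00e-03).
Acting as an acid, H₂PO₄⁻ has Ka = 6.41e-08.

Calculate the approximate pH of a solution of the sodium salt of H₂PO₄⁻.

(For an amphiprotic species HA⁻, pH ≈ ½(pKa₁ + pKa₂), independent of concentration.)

pKa₁ = -log(6.00e-03) = 2.22; pKa₂ = -log(6.41e-08) = 7.19. For an amphiprotic species, pH ≈ ½(pKa₁ + pKa₂) = ½(2.22 + 7.19) = 4.71.

pH = 4.71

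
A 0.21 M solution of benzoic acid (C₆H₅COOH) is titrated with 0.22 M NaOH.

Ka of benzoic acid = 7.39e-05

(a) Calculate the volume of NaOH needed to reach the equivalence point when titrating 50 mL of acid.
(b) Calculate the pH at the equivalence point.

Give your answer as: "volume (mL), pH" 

moles acid = 0.21 × 50/1000 = 0.0105 mol; V_base = moles/0.22 × 1000 = 47.7 mL. At equivalence only the conjugate base is present: [A⁻] = 0.0105/0.098 = 1.0744e-01 M. Kb = Kw/Ka = 1.35e-10; [OH⁻] = √(Kb × [A⁻]) = 3.8130e-06; pOH = 5.42; pH = 14 - pOH = 8.58.

V = 47.7 mL, pH = 8.58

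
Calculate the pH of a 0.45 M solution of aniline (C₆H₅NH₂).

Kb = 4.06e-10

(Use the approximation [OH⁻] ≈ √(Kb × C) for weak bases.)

[OH⁻] = √(Kb × C) = √(4.06e-10 × 0.45) = 1.3517e-05. pOH = 4.87, pH = 14 - pOH

pH = 9.13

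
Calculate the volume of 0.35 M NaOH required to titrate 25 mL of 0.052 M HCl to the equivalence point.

At equivalence: moles acid = moles base. moles HCl = 0.052 × 25/1000 = 0.0013 mol. V_base = moles / 0.35 × 1000 = 3.7 mL.

V_{base} = 3.7 mL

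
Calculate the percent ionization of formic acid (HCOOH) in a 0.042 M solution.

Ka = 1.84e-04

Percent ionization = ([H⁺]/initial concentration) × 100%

Using Ka equilibrium: x² + Ka×x - Ka×C = 0. Solving: [H⁺] = 2.6894e-03. Percent = (2.6894e-03/0.042) × 100

Percent ionization = 6.4%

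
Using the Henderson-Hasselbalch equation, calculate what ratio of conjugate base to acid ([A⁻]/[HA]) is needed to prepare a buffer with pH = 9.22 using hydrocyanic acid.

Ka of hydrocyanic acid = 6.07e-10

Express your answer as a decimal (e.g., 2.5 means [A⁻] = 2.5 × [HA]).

pKa = -log(6.07e-10) = 9.2168. pH = pKa + log([A⁻]/[HA]), so log([A⁻]/[HA]) = pH − pKa = 9.22 − 9.2168 = 0.0032. [A⁻]/[HA] = 10^(0.0032) = 1.01

[A⁻]/[HA] = 1.01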